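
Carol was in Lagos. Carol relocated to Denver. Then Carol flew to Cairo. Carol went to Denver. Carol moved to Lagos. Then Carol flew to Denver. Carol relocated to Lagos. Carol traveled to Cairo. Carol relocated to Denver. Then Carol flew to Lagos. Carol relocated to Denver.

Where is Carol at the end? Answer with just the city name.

Tracking Carol's location:
Start: Carol is in Lagos.
After move 1: Lagos -> Denver. Carol is in Denver.
After move 2: Denver -> Cairo. Carol is in Cairo.
After move 3: Cairo -> Denver. Carol is in Denver.
After move 4: Denver -> Lagos. Carol is in Lagos.
After move 5: Lagos -> Denver. Carol is in Denver.
After move 6: Denver -> Lagos. Carol is in Lagos.
After move 7: Lagos -> Cairo. Carol is in Cairo.
After move 8: Cairo -> Denver. Carol is in Denver.
After move 9: Denver -> Lagos. Carol is in Lagos.
After move 10: Lagos -> Denver. Carol is in Denver.

Answer: Denver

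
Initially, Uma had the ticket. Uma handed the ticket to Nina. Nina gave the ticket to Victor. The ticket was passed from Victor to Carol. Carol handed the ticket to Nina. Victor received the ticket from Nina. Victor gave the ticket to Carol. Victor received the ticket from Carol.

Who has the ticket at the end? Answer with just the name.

Answer: Victor

Derivation:
Tracking the ticket through each event:
Start: Uma has the ticket.
After event 1: Nina has the ticket.
After event 2: Victor has the ticket.
After event 3: Carol has the ticket.
After event 4: Nina has the ticket.
After event 5: Victor has the ticket.
After event 6: Carol has the ticket.
After event 7: Victor has the ticket.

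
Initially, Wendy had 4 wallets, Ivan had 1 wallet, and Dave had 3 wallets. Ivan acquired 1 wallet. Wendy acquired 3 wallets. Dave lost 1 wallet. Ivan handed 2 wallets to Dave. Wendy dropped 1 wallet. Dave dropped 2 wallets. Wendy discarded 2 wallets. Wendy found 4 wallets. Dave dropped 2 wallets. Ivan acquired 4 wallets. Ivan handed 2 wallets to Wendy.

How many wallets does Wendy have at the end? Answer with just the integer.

Answer: 10

Derivation:
Tracking counts step by step:
Start: Wendy=4, Ivan=1, Dave=3
Event 1 (Ivan +1): Ivan: 1 -> 2. State: Wendy=4, Ivan=2, Dave=3
Event 2 (Wendy +3): Wendy: 4 -> 7. State: Wendy=7, Ivan=2, Dave=3
Event 3 (Dave -1): Dave: 3 -> 2. State: Wendy=7, Ivan=2, Dave=2
Event 4 (Ivan -> Dave, 2): Ivan: 2 -> 0, Dave: 2 -> 4. State: Wendy=7, Ivan=0, Dave=4
Event 5 (Wendy -1): Wendy: 7 -> 6. State: Wendy=6, Ivan=0, Dave=4
Event 6 (Dave -2): Dave: 4 -> 2. State: Wendy=6, Ivan=0, Dave=2
Event 7 (Wendy -2): Wendy: 6 -> 4. State: Wendy=4, Ivan=0, Dave=2
Event 8 (Wendy +4): Wendy: 4 -> 8. State: Wendy=8, Ivan=0, Dave=2
Event 9 (Dave -2): Dave: 2 -> 0. State: Wendy=8, Ivan=0, Dave=0
Event 10 (Ivan +4): Ivan: 0 -> 4. State: Wendy=8, Ivan=4, Dave=0
Event 11 (Ivan -> Wendy, 2): Ivan: 4 -> 2, Wendy: 8 -> 10. State: Wendy=10, Ivan=2, Dave=0

Wendy's final count: 10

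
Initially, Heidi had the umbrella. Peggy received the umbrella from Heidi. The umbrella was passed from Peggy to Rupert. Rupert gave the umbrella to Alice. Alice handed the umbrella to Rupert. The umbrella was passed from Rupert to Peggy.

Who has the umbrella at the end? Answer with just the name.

Answer: Peggy

Derivation:
Tracking the umbrella through each event:
Start: Heidi has the umbrella.
After event 1: Peggy has the umbrella.
After event 2: Rupert has the umbrella.
After event 3: Alice has the umbrella.
After event 4: Rupert has the umbrella.
After event 5: Peggy has the umbrella.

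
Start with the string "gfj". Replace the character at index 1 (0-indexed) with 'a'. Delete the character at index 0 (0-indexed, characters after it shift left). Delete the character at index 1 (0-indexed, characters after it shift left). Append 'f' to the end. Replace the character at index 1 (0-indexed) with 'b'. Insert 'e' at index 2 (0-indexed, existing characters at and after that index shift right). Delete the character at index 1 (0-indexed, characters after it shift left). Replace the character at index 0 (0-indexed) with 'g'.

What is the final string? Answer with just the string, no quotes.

Applying each edit step by step:
Start: "gfj"
Op 1 (replace idx 1: 'f' -> 'a'): "gfj" -> "gaj"
Op 2 (delete idx 0 = 'g'): "gaj" -> "aj"
Op 3 (delete idx 1 = 'j'): "aj" -> "a"
Op 4 (append 'f'): "a" -> "af"
Op 5 (replace idx 1: 'f' -> 'b'): "af" -> "ab"
Op 6 (insert 'e' at idx 2): "ab" -> "abe"
Op 7 (delete idx 1 = 'b'): "abe" -> "ae"
Op 8 (replace idx 0: 'a' -> 'g'): "ae" -> "ge"

Answer: ge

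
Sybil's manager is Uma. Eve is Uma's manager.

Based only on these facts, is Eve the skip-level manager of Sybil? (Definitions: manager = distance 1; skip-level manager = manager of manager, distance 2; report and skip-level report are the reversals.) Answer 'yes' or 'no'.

Answer: yes

Derivation:
Reconstructing the manager chain from the given facts:
  Eve -> Uma -> Sybil
(each arrow means 'manager of the next')
Positions in the chain (0 = top):
  position of Eve: 0
  position of Uma: 1
  position of Sybil: 2

Eve is at position 0, Sybil is at position 2; signed distance (j - i) = 2.
'skip-level manager' requires j - i = 2. Actual distance is 2, so the relation HOLDS.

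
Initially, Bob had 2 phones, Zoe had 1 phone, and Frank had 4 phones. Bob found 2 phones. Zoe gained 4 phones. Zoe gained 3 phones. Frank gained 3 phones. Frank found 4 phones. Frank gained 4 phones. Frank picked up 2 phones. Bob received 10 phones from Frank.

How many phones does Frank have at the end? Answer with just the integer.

Answer: 7

Derivation:
Tracking counts step by step:
Start: Bob=2, Zoe=1, Frank=4
Event 1 (Bob +2): Bob: 2 -> 4. State: Bob=4, Zoe=1, Frank=4
Event 2 (Zoe +4): Zoe: 1 -> 5. State: Bob=4, Zoe=5, Frank=4
Event 3 (Zoe +3): Zoe: 5 -> 8. State: Bob=4, Zoe=8, Frank=4
Event 4 (Frank +3): Frank: 4 -> 7. State: Bob=4, Zoe=8, Frank=7
Event 5 (Frank +4): Frank: 7 -> 11. State: Bob=4, Zoe=8, Frank=11
Event 6 (Frank +4): Frank: 11 -> 15. State: Bob=4, Zoe=8, Frank=15
Event 7 (Frank +2): Frank: 15 -> 17. State: Bob=4, Zoe=8, Frank=17
Event 8 (Frank -> Bob, 10): Frank: 17 -> 7, Bob: 4 -> 14. State: Bob=14, Zoe=8, Frank=7

Frank's final count: 7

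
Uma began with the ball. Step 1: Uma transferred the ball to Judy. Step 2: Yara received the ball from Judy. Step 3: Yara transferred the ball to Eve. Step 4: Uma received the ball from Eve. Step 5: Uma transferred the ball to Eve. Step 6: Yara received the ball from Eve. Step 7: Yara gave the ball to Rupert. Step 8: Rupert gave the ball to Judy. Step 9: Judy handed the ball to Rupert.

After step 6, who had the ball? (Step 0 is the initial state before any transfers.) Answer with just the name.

Tracking the ball holder through step 6:
After step 0 (start): Uma
After step 1: Judy
After step 2: Yara
After step 3: Eve
After step 4: Uma
After step 5: Eve
After step 6: Yara

At step 6, the holder is Yara.

Answer: Yara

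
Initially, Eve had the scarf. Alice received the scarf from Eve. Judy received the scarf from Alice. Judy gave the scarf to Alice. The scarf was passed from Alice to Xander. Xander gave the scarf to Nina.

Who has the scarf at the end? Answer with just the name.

Answer: Nina

Derivation:
Tracking the scarf through each event:
Start: Eve has the scarf.
After event 1: Alice has the scarf.
After event 2: Judy has the scarf.
After event 3: Alice has the scarf.
After event 4: Xander has the scarf.
After event 5: Nina has the scarf.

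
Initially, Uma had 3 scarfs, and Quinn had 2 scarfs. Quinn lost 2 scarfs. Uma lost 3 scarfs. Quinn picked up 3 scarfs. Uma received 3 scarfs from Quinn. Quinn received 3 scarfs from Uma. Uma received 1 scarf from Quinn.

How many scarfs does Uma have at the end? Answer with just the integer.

Answer: 1

Derivation:
Tracking counts step by step:
Start: Uma=3, Quinn=2
Event 1 (Quinn -2): Quinn: 2 -> 0. State: Uma=3, Quinn=0
Event 2 (Uma -3): Uma: 3 -> 0. State: Uma=0, Quinn=0
Event 3 (Quinn +3): Quinn: 0 -> 3. State: Uma=0, Quinn=3
Event 4 (Quinn -> Uma, 3): Quinn: 3 -> 0, Uma: 0 -> 3. State: Uma=3, Quinn=0
Event 5 (Uma -> Quinn, 3): Uma: 3 -> 0, Quinn: 0 -> 3. State: Uma=0, Quinn=3
Event 6 (Quinn -> Uma, 1): Quinn: 3 -> 2, Uma: 0 -> 1. State: Uma=1, Quinn=2

Uma's final count: 1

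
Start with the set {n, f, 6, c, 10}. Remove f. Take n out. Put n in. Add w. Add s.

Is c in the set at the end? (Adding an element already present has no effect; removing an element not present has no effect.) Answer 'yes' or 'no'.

Answer: yes

Derivation:
Tracking the set through each operation:
Start: {10, 6, c, f, n}
Event 1 (remove f): removed. Set: {10, 6, c, n}
Event 2 (remove n): removed. Set: {10, 6, c}
Event 3 (add n): added. Set: {10, 6, c, n}
Event 4 (add w): added. Set: {10, 6, c, n, w}
Event 5 (add s): added. Set: {10, 6, c, n, s, w}

Final set: {10, 6, c, n, s, w} (size 6)
c is in the final set.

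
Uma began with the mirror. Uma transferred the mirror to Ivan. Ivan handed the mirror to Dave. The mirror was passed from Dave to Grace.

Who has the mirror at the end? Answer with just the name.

Tracking the mirror through each event:
Start: Uma has the mirror.
After event 1: Ivan has the mirror.
After event 2: Dave has the mirror.
After event 3: Grace has the mirror.

Answer: Grace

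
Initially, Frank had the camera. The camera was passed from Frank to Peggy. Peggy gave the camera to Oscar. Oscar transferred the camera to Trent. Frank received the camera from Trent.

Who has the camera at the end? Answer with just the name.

Answer: Frank

Derivation:
Tracking the camera through each event:
Start: Frank has the camera.
After event 1: Peggy has the camera.
After event 2: Oscar has the camera.
After event 3: Trent has the camera.
After event 4: Frank has the camera.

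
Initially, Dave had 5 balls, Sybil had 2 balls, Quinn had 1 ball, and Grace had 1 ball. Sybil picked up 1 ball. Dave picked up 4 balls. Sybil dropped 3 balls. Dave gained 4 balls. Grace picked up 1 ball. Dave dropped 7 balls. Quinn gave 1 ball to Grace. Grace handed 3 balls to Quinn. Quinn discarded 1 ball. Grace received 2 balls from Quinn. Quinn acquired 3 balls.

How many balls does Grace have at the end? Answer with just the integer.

Answer: 2

Derivation:
Tracking counts step by step:
Start: Dave=5, Sybil=2, Quinn=1, Grace=1
Event 1 (Sybil +1): Sybil: 2 -> 3. State: Dave=5, Sybil=3, Quinn=1, Grace=1
Event 2 (Dave +4): Dave: 5 -> 9. State: Dave=9, Sybil=3, Quinn=1, Grace=1
Event 3 (Sybil -3): Sybil: 3 -> 0. State: Dave=9, Sybil=0, Quinn=1, Grace=1
Event 4 (Dave +4): Dave: 9 -> 13. State: Dave=13, Sybil=0, Quinn=1, Grace=1
Event 5 (Grace +1): Grace: 1 -> 2. State: Dave=13, Sybil=0, Quinn=1, Grace=2
Event 6 (Dave -7): Dave: 13 -> 6. State: Dave=6, Sybil=0, Quinn=1, Grace=2
Event 7 (Quinn -> Grace, 1): Quinn: 1 -> 0, Grace: 2 -> 3. State: Dave=6, Sybil=0, Quinn=0, Grace=3
Event 8 (Grace -> Quinn, 3): Grace: 3 -> 0, Quinn: 0 -> 3. State: Dave=6, Sybil=0, Quinn=3, Grace=0
Event 9 (Quinn -1): Quinn: 3 -> 2. State: Dave=6, Sybil=0, Quinn=2, Grace=0
Event 10 (Quinn -> Grace, 2): Quinn: 2 -> 0, Grace: 0 -> 2. State: Dave=6, Sybil=0, Quinn=0, Grace=2
Event 11 (Quinn +3): Quinn: 0 -> 3. State: Dave=6, Sybil=0, Quinn=3, Grace=2

Grace's final count: 2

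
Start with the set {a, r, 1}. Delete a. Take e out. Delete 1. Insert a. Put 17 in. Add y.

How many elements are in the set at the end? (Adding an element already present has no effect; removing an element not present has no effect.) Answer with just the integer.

Tracking the set through each operation:
Start: {1, a, r}
Event 1 (remove a): removed. Set: {1, r}
Event 2 (remove e): not present, no change. Set: {1, r}
Event 3 (remove 1): removed. Set: {r}
Event 4 (add a): added. Set: {a, r}
Event 5 (add 17): added. Set: {17, a, r}
Event 6 (add y): added. Set: {17, a, r, y}

Final set: {17, a, r, y} (size 4)

Answer: 4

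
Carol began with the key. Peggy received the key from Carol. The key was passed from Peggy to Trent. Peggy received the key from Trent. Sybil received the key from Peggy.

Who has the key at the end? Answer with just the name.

Answer: Sybil

Derivation:
Tracking the key through each event:
Start: Carol has the key.
After event 1: Peggy has the key.
After event 2: Trent has the key.
After event 3: Peggy has the key.
After event 4: Sybil has the key.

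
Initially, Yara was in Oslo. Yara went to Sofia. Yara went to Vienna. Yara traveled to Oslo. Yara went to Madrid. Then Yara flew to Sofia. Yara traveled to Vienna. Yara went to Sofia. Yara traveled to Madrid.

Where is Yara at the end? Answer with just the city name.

Tracking Yara's location:
Start: Yara is in Oslo.
After move 1: Oslo -> Sofia. Yara is in Sofia.
After move 2: Sofia -> Vienna. Yara is in Vienna.
After move 3: Vienna -> Oslo. Yara is in Oslo.
After move 4: Oslo -> Madrid. Yara is in Madrid.
After move 5: Madrid -> Sofia. Yara is in Sofia.
After move 6: Sofia -> Vienna. Yara is in Vienna.
After move 7: Vienna -> Sofia. Yara is in Sofia.
After move 8: Sofia -> Madrid. Yara is in Madrid.

Answer: Madrid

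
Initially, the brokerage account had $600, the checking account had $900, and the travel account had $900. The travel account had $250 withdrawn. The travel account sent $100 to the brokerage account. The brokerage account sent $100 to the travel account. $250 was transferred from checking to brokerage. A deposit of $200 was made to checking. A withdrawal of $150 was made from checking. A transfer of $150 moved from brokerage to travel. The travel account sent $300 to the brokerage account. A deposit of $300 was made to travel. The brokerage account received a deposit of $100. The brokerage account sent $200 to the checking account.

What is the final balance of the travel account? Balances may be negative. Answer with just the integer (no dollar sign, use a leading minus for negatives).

Answer: 800

Derivation:
Tracking account balances step by step:
Start: brokerage=600, checking=900, travel=900
Event 1 (withdraw 250 from travel): travel: 900 - 250 = 650. Balances: brokerage=600, checking=900, travel=650
Event 2 (transfer 100 travel -> brokerage): travel: 650 - 100 = 550, brokerage: 600 + 100 = 700. Balances: brokerage=700, checking=900, travel=550
Event 3 (transfer 100 brokerage -> travel): brokerage: 700 - 100 = 600, travel: 550 + 100 = 650. Balances: brokerage=600, checking=900, travel=650
Event 4 (transfer 250 checking -> brokerage): checking: 900 - 250 = 650, brokerage: 600 + 250 = 850. Balances: brokerage=850, checking=650, travel=650
Event 5 (deposit 200 to checking): checking: 650 + 200 = 850. Balances: brokerage=850, checking=850, travel=650
Event 6 (withdraw 150 from checking): checking: 850 - 150 = 700. Balances: brokerage=850, checking=700, travel=650
Event 7 (transfer 150 brokerage -> travel): brokerage: 850 - 150 = 700, travel: 650 + 150 = 800. Balances: brokerage=700, checking=700, travel=800
Event 8 (transfer 300 travel -> brokerage): travel: 800 - 300 = 500, brokerage: 700 + 300 = 1000. Balances: brokerage=1000, checking=700, travel=500
Event 9 (deposit 300 to travel): travel: 500 + 300 = 800. Balances: brokerage=1000, checking=700, travel=800
Event 10 (deposit 100 to brokerage): brokerage: 1000 + 100 = 1100. Balances: brokerage=1100, checking=700, travel=800
Event 11 (transfer 200 brokerage -> checking): brokerage: 1100 - 200 = 900, checking: 700 + 200 = 900. Balances: brokerage=900, checking=900, travel=800

Final balance of travel: 800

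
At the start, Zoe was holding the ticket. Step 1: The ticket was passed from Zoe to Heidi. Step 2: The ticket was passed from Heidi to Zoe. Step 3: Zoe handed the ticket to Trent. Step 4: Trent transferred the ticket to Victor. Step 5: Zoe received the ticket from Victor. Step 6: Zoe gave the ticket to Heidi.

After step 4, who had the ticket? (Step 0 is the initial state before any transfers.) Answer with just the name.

Answer: Victor

Derivation:
Tracking the ticket holder through step 4:
After step 0 (start): Zoe
After step 1: Heidi
After step 2: Zoe
After step 3: Trent
After step 4: Victor

At step 4, the holder is Victor.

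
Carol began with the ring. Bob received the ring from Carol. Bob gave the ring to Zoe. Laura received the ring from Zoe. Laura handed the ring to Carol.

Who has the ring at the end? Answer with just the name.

Tracking the ring through each event:
Start: Carol has the ring.
After event 1: Bob has the ring.
After event 2: Zoe has the ring.
After event 3: Laura has the ring.
After event 4: Carol has the ring.

Answer: Carol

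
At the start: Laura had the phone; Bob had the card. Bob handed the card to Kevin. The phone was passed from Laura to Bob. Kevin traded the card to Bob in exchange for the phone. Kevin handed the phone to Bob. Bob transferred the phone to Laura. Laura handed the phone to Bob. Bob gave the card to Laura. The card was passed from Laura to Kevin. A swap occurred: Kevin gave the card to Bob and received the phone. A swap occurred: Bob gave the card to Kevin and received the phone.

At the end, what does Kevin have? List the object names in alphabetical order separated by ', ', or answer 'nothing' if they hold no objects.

Tracking all object holders:
Start: phone:Laura, card:Bob
Event 1 (give card: Bob -> Kevin). State: phone:Laura, card:Kevin
Event 2 (give phone: Laura -> Bob). State: phone:Bob, card:Kevin
Event 3 (swap card<->phone: now card:Bob, phone:Kevin). State: phone:Kevin, card:Bob
Event 4 (give phone: Kevin -> Bob). State: phone:Bob, card:Bob
Event 5 (give phone: Bob -> Laura). State: phone:Laura, card:Bob
Event 6 (give phone: Laura -> Bob). State: phone:Bob, card:Bob
Event 7 (give card: Bob -> Laura). State: phone:Bob, card:Laura
Event 8 (give card: Laura -> Kevin). State: phone:Bob, card:Kevin
Event 9 (swap card<->phone: now card:Bob, phone:Kevin). State: phone:Kevin, card:Bob
Event 10 (swap card<->phone: now card:Kevin, phone:Bob). State: phone:Bob, card:Kevin

Final state: phone:Bob, card:Kevin
Kevin holds: card.

Answer: card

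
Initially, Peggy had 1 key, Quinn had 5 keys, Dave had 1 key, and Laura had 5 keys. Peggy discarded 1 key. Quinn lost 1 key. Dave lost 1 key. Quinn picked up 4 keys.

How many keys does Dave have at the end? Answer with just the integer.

Answer: 0

Derivation:
Tracking counts step by step:
Start: Peggy=1, Quinn=5, Dave=1, Laura=5
Event 1 (Peggy -1): Peggy: 1 -> 0. State: Peggy=0, Quinn=5, Dave=1, Laura=5
Event 2 (Quinn -1): Quinn: 5 -> 4. State: Peggy=0, Quinn=4, Dave=1, Laura=5
Event 3 (Dave -1): Dave: 1 -> 0. State: Peggy=0, Quinn=4, Dave=0, Laura=5
Event 4 (Quinn +4): Quinn: 4 -> 8. State: Peggy=0, Quinn=8, Dave=0, Laura=5

Dave's final count: 0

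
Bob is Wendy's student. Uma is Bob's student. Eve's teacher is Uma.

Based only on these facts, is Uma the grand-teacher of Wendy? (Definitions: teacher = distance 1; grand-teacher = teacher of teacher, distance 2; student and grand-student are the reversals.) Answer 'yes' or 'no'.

Answer: no

Derivation:
Reconstructing the teacher chain from the given facts:
  Wendy -> Bob -> Uma -> Eve
(each arrow means 'teacher of the next')
Positions in the chain (0 = top):
  position of Wendy: 0
  position of Bob: 1
  position of Uma: 2
  position of Eve: 3

Uma is at position 2, Wendy is at position 0; signed distance (j - i) = -2.
'grand-teacher' requires j - i = 2. Actual distance is -2, so the relation does NOT hold.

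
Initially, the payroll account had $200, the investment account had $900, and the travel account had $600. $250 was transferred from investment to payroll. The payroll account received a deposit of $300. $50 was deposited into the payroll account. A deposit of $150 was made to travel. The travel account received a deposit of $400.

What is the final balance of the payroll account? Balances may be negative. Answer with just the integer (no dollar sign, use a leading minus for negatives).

Tracking account balances step by step:
Start: payroll=200, investment=900, travel=600
Event 1 (transfer 250 investment -> payroll): investment: 900 - 250 = 650, payroll: 200 + 250 = 450. Balances: payroll=450, investment=650, travel=600
Event 2 (deposit 300 to payroll): payroll: 450 + 300 = 750. Balances: payroll=750, investment=650, travel=600
Event 3 (deposit 50 to payroll): payroll: 750 + 50 = 800. Balances: payroll=800, investment=650, travel=600
Event 4 (deposit 150 to travel): travel: 600 + 150 = 750. Balances: payroll=800, investment=650, travel=750
Event 5 (deposit 400 to travel): travel: 750 + 400 = 1150. Balances: payroll=800, investment=650, travel=1150

Final balance of payroll: 800

Answer: 800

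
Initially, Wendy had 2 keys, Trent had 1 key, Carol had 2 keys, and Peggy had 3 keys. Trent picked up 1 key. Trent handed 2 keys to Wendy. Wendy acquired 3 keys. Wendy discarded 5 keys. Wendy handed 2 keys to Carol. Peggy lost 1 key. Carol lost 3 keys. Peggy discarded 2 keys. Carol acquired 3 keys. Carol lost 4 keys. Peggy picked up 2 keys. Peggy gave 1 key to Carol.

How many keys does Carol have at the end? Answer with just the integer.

Tracking counts step by step:
Start: Wendy=2, Trent=1, Carol=2, Peggy=3
Event 1 (Trent +1): Trent: 1 -> 2. State: Wendy=2, Trent=2, Carol=2, Peggy=3
Event 2 (Trent -> Wendy, 2): Trent: 2 -> 0, Wendy: 2 -> 4. State: Wendy=4, Trent=0, Carol=2, Peggy=3
Event 3 (Wendy +3): Wendy: 4 -> 7. State: Wendy=7, Trent=0, Carol=2, Peggy=3
Event 4 (Wendy -5): Wendy: 7 -> 2. State: Wendy=2, Trent=0, Carol=2, Peggy=3
Event 5 (Wendy -> Carol, 2): Wendy: 2 -> 0, Carol: 2 -> 4. State: Wendy=0, Trent=0, Carol=4, Peggy=3
Event 6 (Peggy -1): Peggy: 3 -> 2. State: Wendy=0, Trent=0, Carol=4, Peggy=2
Event 7 (Carol -3): Carol: 4 -> 1. State: Wendy=0, Trent=0, Carol=1, Peggy=2
Event 8 (Peggy -2): Peggy: 2 -> 0. State: Wendy=0, Trent=0, Carol=1, Peggy=0
Event 9 (Carol +3): Carol: 1 -> 4. State: Wendy=0, Trent=0, Carol=4, Peggy=0
Event 10 (Carol -4): Carol: 4 -> 0. State: Wendy=0, Trent=0, Carol=0, Peggy=0
Event 11 (Peggy +2): Peggy: 0 -> 2. State: Wendy=0, Trent=0, Carol=0, Peggy=2
Event 12 (Peggy -> Carol, 1): Peggy: 2 -> 1, Carol: 0 -> 1. State: Wendy=0, Trent=0, Carol=1, Peggy=1

Carol's final count: 1

Answer: 1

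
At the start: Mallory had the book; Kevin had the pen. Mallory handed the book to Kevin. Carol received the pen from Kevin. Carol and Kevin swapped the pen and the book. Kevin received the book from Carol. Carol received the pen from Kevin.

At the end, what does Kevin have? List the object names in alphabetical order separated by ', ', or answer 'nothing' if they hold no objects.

Tracking all object holders:
Start: book:Mallory, pen:Kevin
Event 1 (give book: Mallory -> Kevin). State: book:Kevin, pen:Kevin
Event 2 (give pen: Kevin -> Carol). State: book:Kevin, pen:Carol
Event 3 (swap pen<->book: now pen:Kevin, book:Carol). State: book:Carol, pen:Kevin
Event 4 (give book: Carol -> Kevin). State: book:Kevin, pen:Kevin
Event 5 (give pen: Kevin -> Carol). State: book:Kevin, pen:Carol

Final state: book:Kevin, pen:Carol
Kevin holds: book.

Answer: book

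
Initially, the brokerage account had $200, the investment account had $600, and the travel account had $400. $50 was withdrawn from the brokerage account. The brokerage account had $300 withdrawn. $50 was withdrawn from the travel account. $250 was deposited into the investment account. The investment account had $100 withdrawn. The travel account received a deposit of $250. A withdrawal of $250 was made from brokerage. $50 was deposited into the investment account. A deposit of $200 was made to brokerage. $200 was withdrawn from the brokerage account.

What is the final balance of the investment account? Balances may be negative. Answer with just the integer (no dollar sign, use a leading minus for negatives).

Tracking account balances step by step:
Start: brokerage=200, investment=600, travel=400
Event 1 (withdraw 50 from brokerage): brokerage: 200 - 50 = 150. Balances: brokerage=150, investment=600, travel=400
Event 2 (withdraw 300 from brokerage): brokerage: 150 - 300 = -150. Balances: brokerage=-150, investment=600, travel=400
Event 3 (withdraw 50 from travel): travel: 400 - 50 = 350. Balances: brokerage=-150, investment=600, travel=350
Event 4 (deposit 250 to investment): investment: 600 + 250 = 850. Balances: brokerage=-150, investment=850, travel=350
Event 5 (withdraw 100 from investment): investment: 850 - 100 = 750. Balances: brokerage=-150, investment=750, travel=350
Event 6 (deposit 250 to travel): travel: 350 + 250 = 600. Balances: brokerage=-150, investment=750, travel=600
Event 7 (withdraw 250 from brokerage): brokerage: -150 - 250 = -400. Balances: brokerage=-400, investment=750, travel=600
Event 8 (deposit 50 to investment): investment: 750 + 50 = 800. Balances: brokerage=-400, investment=800, travel=600
Event 9 (deposit 200 to brokerage): brokerage: -400 + 200 = -200. Balances: brokerage=-200, investment=800, travel=600
Event 10 (withdraw 200 from brokerage): brokerage: -200 - 200 = -400. Balances: brokerage=-400, investment=800, travel=600

Final balance of investment: 800

Answer: 800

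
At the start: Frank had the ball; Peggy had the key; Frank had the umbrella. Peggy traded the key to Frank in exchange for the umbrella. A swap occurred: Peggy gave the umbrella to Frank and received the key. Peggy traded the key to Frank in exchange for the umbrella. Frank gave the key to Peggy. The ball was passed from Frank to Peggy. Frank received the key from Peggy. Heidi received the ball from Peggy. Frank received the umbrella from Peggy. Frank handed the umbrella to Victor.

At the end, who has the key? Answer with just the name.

Tracking all object holders:
Start: ball:Frank, key:Peggy, umbrella:Frank
Event 1 (swap key<->umbrella: now key:Frank, umbrella:Peggy). State: ball:Frank, key:Frank, umbrella:Peggy
Event 2 (swap umbrella<->key: now umbrella:Frank, key:Peggy). State: ball:Frank, key:Peggy, umbrella:Frank
Event 3 (swap key<->umbrella: now key:Frank, umbrella:Peggy). State: ball:Frank, key:Frank, umbrella:Peggy
Event 4 (give key: Frank -> Peggy). State: ball:Frank, key:Peggy, umbrella:Peggy
Event 5 (give ball: Frank -> Peggy). State: ball:Peggy, key:Peggy, umbrella:Peggy
Event 6 (give key: Peggy -> Frank). State: ball:Peggy, key:Frank, umbrella:Peggy
Event 7 (give ball: Peggy -> Heidi). State: ball:Heidi, key:Frank, umbrella:Peggy
Event 8 (give umbrella: Peggy -> Frank). State: ball:Heidi, key:Frank, umbrella:Frank
Event 9 (give umbrella: Frank -> Victor). State: ball:Heidi, key:Frank, umbrella:Victor

Final state: ball:Heidi, key:Frank, umbrella:Victor
The key is held by Frank.

Answer: Frank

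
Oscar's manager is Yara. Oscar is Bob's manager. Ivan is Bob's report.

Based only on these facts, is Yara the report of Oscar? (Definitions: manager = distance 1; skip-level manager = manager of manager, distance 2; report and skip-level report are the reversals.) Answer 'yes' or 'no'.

Answer: no

Derivation:
Reconstructing the manager chain from the given facts:
  Yara -> Oscar -> Bob -> Ivan
(each arrow means 'manager of the next')
Positions in the chain (0 = top):
  position of Yara: 0
  position of Oscar: 1
  position of Bob: 2
  position of Ivan: 3

Yara is at position 0, Oscar is at position 1; signed distance (j - i) = 1.
'report' requires j - i = -1. Actual distance is 1, so the relation does NOT hold.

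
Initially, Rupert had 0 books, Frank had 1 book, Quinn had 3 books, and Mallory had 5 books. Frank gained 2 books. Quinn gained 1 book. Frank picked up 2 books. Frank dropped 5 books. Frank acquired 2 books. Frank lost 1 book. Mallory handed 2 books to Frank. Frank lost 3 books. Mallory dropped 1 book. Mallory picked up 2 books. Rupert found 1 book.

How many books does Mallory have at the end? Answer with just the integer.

Tracking counts step by step:
Start: Rupert=0, Frank=1, Quinn=3, Mallory=5
Event 1 (Frank +2): Frank: 1 -> 3. State: Rupert=0, Frank=3, Quinn=3, Mallory=5
Event 2 (Quinn +1): Quinn: 3 -> 4. State: Rupert=0, Frank=3, Quinn=4, Mallory=5
Event 3 (Frank +2): Frank: 3 -> 5. State: Rupert=0, Frank=5, Quinn=4, Mallory=5
Event 4 (Frank -5): Frank: 5 -> 0. State: Rupert=0, Frank=0, Quinn=4, Mallory=5
Event 5 (Frank +2): Frank: 0 -> 2. State: Rupert=0, Frank=2, Quinn=4, Mallory=5
Event 6 (Frank -1): Frank: 2 -> 1. State: Rupert=0, Frank=1, Quinn=4, Mallory=5
Event 7 (Mallory -> Frank, 2): Mallory: 5 -> 3, Frank: 1 -> 3. State: Rupert=0, Frank=3, Quinn=4, Mallory=3
Event 8 (Frank -3): Frank: 3 -> 0. State: Rupert=0, Frank=0, Quinn=4, Mallory=3
Event 9 (Mallory -1): Mallory: 3 -> 2. State: Rupert=0, Frank=0, Quinn=4, Mallory=2
Event 10 (Mallory +2): Mallory: 2 -> 4. State: Rupert=0, Frank=0, Quinn=4, Mallory=4
Event 11 (Rupert +1): Rupert: 0 -> 1. State: Rupert=1, Frank=0, Quinn=4, Mallory=4

Mallory's final count: 4

Answer: 4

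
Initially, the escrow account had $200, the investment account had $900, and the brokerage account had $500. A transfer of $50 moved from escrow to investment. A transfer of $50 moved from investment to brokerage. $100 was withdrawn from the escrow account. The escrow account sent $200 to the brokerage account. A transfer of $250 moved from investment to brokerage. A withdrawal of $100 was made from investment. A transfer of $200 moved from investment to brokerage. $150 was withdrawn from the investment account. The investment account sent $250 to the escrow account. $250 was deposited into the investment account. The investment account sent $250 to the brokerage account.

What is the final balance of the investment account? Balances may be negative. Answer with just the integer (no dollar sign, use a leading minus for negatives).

Answer: -50

Derivation:
Tracking account balances step by step:
Start: escrow=200, investment=900, brokerage=500
Event 1 (transfer 50 escrow -> investment): escrow: 200 - 50 = 150, investment: 900 + 50 = 950. Balances: escrow=150, investment=950, brokerage=500
Event 2 (transfer 50 investment -> brokerage): investment: 950 - 50 = 900, brokerage: 500 + 50 = 550. Balances: escrow=150, investment=900, brokerage=550
Event 3 (withdraw 100 from escrow): escrow: 150 - 100 = 50. Balances: escrow=50, investment=900, brokerage=550
Event 4 (transfer 200 escrow -> brokerage): escrow: 50 - 200 = -150, brokerage: 550 + 200 = 750. Balances: escrow=-150, investment=900, brokerage=750
Event 5 (transfer 250 investment -> brokerage): investment: 900 - 250 = 650, brokerage: 750 + 250 = 1000. Balances: escrow=-150, investment=650, brokerage=1000
Event 6 (withdraw 100 from investment): investment: 650 - 100 = 550. Balances: escrow=-150, investment=550, brokerage=1000
Event 7 (transfer 200 investment -> brokerage): investment: 550 - 200 = 350, brokerage: 1000 + 200 = 1200. Balances: escrow=-150, investment=350, brokerage=1200
Event 8 (withdraw 150 from investment): investment: 350 - 150 = 200. Balances: escrow=-150, investment=200, brokerage=1200
Event 9 (transfer 250 investment -> escrow): investment: 200 - 250 = -50, escrow: -150 + 250 = 100. Balances: escrow=100, investment=-50, brokerage=1200
Event 10 (deposit 250 to investment): investment: -50 + 250 = 200. Balances: escrow=100, investment=200, brokerage=1200
Event 11 (transfer 250 investment -> brokerage): investment: 200 - 250 = -50, brokerage: 1200 + 250 = 1450. Balances: escrow=100, investment=-50, brokerage=1450

Final balance of investment: -50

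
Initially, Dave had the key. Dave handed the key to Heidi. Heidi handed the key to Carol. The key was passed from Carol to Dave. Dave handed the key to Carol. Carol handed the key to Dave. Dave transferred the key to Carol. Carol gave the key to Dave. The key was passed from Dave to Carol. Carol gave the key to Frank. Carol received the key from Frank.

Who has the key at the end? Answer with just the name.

Tracking the key through each event:
Start: Dave has the key.
After event 1: Heidi has the key.
After event 2: Carol has the key.
After event 3: Dave has the key.
After event 4: Carol has the key.
After event 5: Dave has the key.
After event 6: Carol has the key.
After event 7: Dave has the key.
After event 8: Carol has the key.
After event 9: Frank has the key.
After event 10: Carol has the key.

Answer: Carol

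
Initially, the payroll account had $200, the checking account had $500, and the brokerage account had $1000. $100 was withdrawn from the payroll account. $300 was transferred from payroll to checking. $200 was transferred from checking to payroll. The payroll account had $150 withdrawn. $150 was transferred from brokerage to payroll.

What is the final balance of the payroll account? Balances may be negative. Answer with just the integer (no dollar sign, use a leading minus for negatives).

Answer: 0

Derivation:
Tracking account balances step by step:
Start: payroll=200, checking=500, brokerage=1000
Event 1 (withdraw 100 from payroll): payroll: 200 - 100 = 100. Balances: payroll=100, checking=500, brokerage=1000
Event 2 (transfer 300 payroll -> checking): payroll: 100 - 300 = -200, checking: 500 + 300 = 800. Balances: payroll=-200, checking=800, brokerage=1000
Event 3 (transfer 200 checking -> payroll): checking: 800 - 200 = 600, payroll: -200 + 200 = 0. Balances: payroll=0, checking=600, brokerage=1000
Event 4 (withdraw 150 from payroll): payroll: 0 - 150 = -150. Balances: payroll=-150, checking=600, brokerage=1000
Event 5 (transfer 150 brokerage -> payroll): brokerage: 1000 - 150 = 850, payroll: -150 + 150 = 0. Balances: payroll=0, checking=600, brokerage=850

Final balance of payroll: 0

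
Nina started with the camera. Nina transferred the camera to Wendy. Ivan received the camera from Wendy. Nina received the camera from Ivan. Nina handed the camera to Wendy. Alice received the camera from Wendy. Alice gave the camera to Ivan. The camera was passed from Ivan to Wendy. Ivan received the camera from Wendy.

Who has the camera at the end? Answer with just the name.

Answer: Ivan

Derivation:
Tracking the camera through each event:
Start: Nina has the camera.
After event 1: Wendy has the camera.
After event 2: Ivan has the camera.
After event 3: Nina has the camera.
After event 4: Wendy has the camera.
After event 5: Alice has the camera.
After event 6: Ivan has the camera.
After event 7: Wendy has the camera.
After event 8: Ivan has the camera.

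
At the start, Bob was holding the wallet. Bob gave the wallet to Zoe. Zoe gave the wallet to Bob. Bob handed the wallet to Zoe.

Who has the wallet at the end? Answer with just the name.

Answer: Zoe

Derivation:
Tracking the wallet through each event:
Start: Bob has the wallet.
After event 1: Zoe has the wallet.
After event 2: Bob has the wallet.
After event 3: Zoe has the wallet.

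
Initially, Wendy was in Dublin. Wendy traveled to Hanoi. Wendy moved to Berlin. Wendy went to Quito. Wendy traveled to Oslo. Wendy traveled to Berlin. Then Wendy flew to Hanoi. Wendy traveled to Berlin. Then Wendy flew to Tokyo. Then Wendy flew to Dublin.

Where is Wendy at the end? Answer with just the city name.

Answer: Dublin

Derivation:
Tracking Wendy's location:
Start: Wendy is in Dublin.
After move 1: Dublin -> Hanoi. Wendy is in Hanoi.
After move 2: Hanoi -> Berlin. Wendy is in Berlin.
After move 3: Berlin -> Quito. Wendy is in Quito.
After move 4: Quito -> Oslo. Wendy is in Oslo.
After move 5: Oslo -> Berlin. Wendy is in Berlin.
After move 6: Berlin -> Hanoi. Wendy is in Hanoi.
After move 7: Hanoi -> Berlin. Wendy is in Berlin.
After move 8: Berlin -> Tokyo. Wendy is in Tokyo.
After move 9: Tokyo -> Dublin. Wendy is in Dublin.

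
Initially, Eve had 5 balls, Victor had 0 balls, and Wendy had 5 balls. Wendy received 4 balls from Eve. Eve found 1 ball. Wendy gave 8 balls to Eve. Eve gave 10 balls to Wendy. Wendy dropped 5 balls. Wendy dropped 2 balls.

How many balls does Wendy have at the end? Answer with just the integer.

Answer: 4

Derivation:
Tracking counts step by step:
Start: Eve=5, Victor=0, Wendy=5
Event 1 (Eve -> Wendy, 4): Eve: 5 -> 1, Wendy: 5 -> 9. State: Eve=1, Victor=0, Wendy=9
Event 2 (Eve +1): Eve: 1 -> 2. State: Eve=2, Victor=0, Wendy=9
Event 3 (Wendy -> Eve, 8): Wendy: 9 -> 1, Eve: 2 -> 10. State: Eve=10, Victor=0, Wendy=1
Event 4 (Eve -> Wendy, 10): Eve: 10 -> 0, Wendy: 1 -> 11. State: Eve=0, Victor=0, Wendy=11
Event 5 (Wendy -5): Wendy: 11 -> 6. State: Eve=0, Victor=0, Wendy=6
Event 6 (Wendy -2): Wendy: 6 -> 4. State: Eve=0, Victor=0, Wendy=4

Wendy's final count: 4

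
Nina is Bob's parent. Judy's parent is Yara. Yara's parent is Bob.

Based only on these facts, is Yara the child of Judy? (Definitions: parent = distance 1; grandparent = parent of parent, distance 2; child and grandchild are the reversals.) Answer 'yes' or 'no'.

Answer: no

Derivation:
Reconstructing the parent chain from the given facts:
  Nina -> Bob -> Yara -> Judy
(each arrow means 'parent of the next')
Positions in the chain (0 = top):
  position of Nina: 0
  position of Bob: 1
  position of Yara: 2
  position of Judy: 3

Yara is at position 2, Judy is at position 3; signed distance (j - i) = 1.
'child' requires j - i = -1. Actual distance is 1, so the relation does NOT hold.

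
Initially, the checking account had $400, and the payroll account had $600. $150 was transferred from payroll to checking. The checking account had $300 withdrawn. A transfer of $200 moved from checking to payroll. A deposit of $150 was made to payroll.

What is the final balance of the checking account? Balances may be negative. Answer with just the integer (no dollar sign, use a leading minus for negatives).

Tracking account balances step by step:
Start: checking=400, payroll=600
Event 1 (transfer 150 payroll -> checking): payroll: 600 - 150 = 450, checking: 400 + 150 = 550. Balances: checking=550, payroll=450
Event 2 (withdraw 300 from checking): checking: 550 - 300 = 250. Balances: checking=250, payroll=450
Event 3 (transfer 200 checking -> payroll): checking: 250 - 200 = 50, payroll: 450 + 200 = 650. Balances: checking=50, payroll=650
Event 4 (deposit 150 to payroll): payroll: 650 + 150 = 800. Balances: checking=50, payroll=800

Final balance of checking: 50

Answer: 50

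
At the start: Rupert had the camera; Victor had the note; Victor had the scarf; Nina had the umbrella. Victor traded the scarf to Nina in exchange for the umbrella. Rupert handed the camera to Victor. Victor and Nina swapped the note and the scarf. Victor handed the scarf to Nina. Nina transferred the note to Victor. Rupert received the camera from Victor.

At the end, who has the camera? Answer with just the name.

Tracking all object holders:
Start: camera:Rupert, note:Victor, scarf:Victor, umbrella:Nina
Event 1 (swap scarf<->umbrella: now scarf:Nina, umbrella:Victor). State: camera:Rupert, note:Victor, scarf:Nina, umbrella:Victor
Event 2 (give camera: Rupert -> Victor). State: camera:Victor, note:Victor, scarf:Nina, umbrella:Victor
Event 3 (swap note<->scarf: now note:Nina, scarf:Victor). State: camera:Victor, note:Nina, scarf:Victor, umbrella:Victor
Event 4 (give scarf: Victor -> Nina). State: camera:Victor, note:Nina, scarf:Nina, umbrella:Victor
Event 5 (give note: Nina -> Victor). State: camera:Victor, note:Victor, scarf:Nina, umbrella:Victor
Event 6 (give camera: Victor -> Rupert). State: camera:Rupert, note:Victor, scarf:Nina, umbrella:Victor

Final state: camera:Rupert, note:Victor, scarf:Nina, umbrella:Victor
The camera is held by Rupert.

Answer: Rupert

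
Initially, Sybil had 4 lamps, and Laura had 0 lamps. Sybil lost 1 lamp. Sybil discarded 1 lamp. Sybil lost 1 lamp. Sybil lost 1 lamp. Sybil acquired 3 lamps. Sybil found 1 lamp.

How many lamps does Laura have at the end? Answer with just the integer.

Answer: 0

Derivation:
Tracking counts step by step:
Start: Sybil=4, Laura=0
Event 1 (Sybil -1): Sybil: 4 -> 3. State: Sybil=3, Laura=0
Event 2 (Sybil -1): Sybil: 3 -> 2. State: Sybil=2, Laura=0
Event 3 (Sybil -1): Sybil: 2 -> 1. State: Sybil=1, Laura=0
Event 4 (Sybil -1): Sybil: 1 -> 0. State: Sybil=0, Laura=0
Event 5 (Sybil +3): Sybil: 0 -> 3. State: Sybil=3, Laura=0
Event 6 (Sybil +1): Sybil: 3 -> 4. State: Sybil=4, Laura=0

Laura's final count: 0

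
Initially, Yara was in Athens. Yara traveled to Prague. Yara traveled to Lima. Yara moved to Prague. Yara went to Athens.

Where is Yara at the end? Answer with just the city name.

Answer: Athens

Derivation:
Tracking Yara's location:
Start: Yara is in Athens.
After move 1: Athens -> Prague. Yara is in Prague.
After move 2: Prague -> Lima. Yara is in Lima.
After move 3: Lima -> Prague. Yara is in Prague.
After move 4: Prague -> Athens. Yara is in Athens.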